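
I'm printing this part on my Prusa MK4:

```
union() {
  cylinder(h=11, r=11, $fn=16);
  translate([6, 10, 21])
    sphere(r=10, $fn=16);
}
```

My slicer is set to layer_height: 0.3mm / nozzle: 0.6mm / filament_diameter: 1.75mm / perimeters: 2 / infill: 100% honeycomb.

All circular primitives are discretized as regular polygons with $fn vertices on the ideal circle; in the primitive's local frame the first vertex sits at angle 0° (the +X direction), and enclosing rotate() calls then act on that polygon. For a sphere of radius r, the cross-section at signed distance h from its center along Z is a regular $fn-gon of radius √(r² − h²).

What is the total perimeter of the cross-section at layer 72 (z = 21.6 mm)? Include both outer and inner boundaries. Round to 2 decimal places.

At z = 21.6 mm: the cylinder is absent (z outside [0, 11]); the r=10 sphere at (6, 10) slices to a regular 16-gon of circumradius 9.982 (√(r²−h²) with h=0.6 from center) (perimeter = 2·16·9.982·sin(180°/16) = 62.32 mm); Merging all regions: only the r=10 sphere at (6, 10) is present, so the union is just that shape — boundary = 62.32 mm. Overall, the cross-section is a single solid region. Total boundary length (outer) = 62.32 mm.

62.32 mm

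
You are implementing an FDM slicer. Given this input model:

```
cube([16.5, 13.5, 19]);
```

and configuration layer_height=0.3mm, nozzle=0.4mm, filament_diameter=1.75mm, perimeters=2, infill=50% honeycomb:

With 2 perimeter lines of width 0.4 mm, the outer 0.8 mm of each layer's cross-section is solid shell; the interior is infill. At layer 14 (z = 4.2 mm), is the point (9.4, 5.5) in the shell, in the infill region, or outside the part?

At z = 4.2 mm: the 16.5×13.5 cube contributes its full rectangle. Overall, the cross-section is a single solid region. The nearest boundary edge runs (0.00, 0.00)→(16.50, 0.00); distance from the point to it = 5.50 mm. The point is inside the cross-section and 5.50 mm from the nearest boundary — more than the 0.8 mm shell width (2 × 0.4), so it's in the infill interior.

infill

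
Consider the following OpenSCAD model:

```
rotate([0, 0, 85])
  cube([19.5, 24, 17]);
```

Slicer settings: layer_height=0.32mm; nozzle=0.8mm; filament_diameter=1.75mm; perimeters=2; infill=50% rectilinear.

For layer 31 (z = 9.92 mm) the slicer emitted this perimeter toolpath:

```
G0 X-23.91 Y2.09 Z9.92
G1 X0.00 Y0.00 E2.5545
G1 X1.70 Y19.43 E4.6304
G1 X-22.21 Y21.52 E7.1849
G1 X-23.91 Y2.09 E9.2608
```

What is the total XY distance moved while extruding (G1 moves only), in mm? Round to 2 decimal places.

Sum the Euclidean lengths of each G1 segment: total = 87.01 mm.

87.01 mm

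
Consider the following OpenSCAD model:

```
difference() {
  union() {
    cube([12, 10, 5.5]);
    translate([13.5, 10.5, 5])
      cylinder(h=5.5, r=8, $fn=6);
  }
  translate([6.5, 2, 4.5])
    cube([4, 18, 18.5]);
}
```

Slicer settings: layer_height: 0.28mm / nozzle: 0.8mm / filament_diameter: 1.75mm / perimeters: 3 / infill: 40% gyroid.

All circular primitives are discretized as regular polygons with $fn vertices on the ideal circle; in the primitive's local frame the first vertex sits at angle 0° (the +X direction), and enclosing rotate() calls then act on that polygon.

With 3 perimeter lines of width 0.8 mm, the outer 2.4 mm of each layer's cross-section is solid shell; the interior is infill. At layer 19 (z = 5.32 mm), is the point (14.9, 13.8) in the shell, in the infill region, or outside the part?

infill

At z = 5.32 mm: the cube (footprint 12×10) is included at this height; the r=8 cylinder at (13.5, 10.5) contributes a regular 6-gon of circumradius 8; Taking the union: the regions partially overlap (shared area 28.00 mm²), so overlapping operands fuse into one piece — 1 connected region; the cube at (6.5, 2) (footprint 4×18) is included at this height; After the difference (first − rest): starting from that combined region, the 4×18 cube at (6.5, 2) partially overlaps it — only the 53.92 mm² overlap (of its 72.00 mm²) is removed, clipping the outline — 1 connected region. Overall, the cross-section is a single solid region. The nearest boundary edge runs (10.50, 17.43)→(17.50, 17.43); distance from the point to it = 3.63 mm. The point is inside the cross-section and 3.63 mm from the nearest boundary — more than the 2.4 mm shell width (3 × 0.8), so it's in the infill interior.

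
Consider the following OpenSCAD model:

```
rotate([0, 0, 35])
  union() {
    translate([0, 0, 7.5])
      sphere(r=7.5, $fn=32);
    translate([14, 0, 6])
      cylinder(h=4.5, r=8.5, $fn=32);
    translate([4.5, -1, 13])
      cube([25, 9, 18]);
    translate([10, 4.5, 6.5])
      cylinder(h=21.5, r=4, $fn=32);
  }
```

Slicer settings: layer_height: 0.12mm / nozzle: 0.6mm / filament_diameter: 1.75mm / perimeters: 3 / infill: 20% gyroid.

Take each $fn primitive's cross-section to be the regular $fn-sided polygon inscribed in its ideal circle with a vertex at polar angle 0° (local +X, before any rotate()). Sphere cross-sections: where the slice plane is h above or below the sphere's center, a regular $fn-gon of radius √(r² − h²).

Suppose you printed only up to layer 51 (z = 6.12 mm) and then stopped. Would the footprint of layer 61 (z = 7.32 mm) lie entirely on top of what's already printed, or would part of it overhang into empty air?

part overhangs

Compare the two slices. At z = 6.12: the r=7.5 sphere contributes a regular 32-gon of circumradius √(7.5²−1.38²) = 7.372 (area = (32/2)·7.372²·sin(360°/32) = 169.64 mm²); the r=8.5 cylinder at (14, 0) contributes a regular 32-gon of circumradius 8.5 (area = (32/2)·8.500²·sin(360°/32) = 225.52 mm²); the cube at (4.5, -1) does not reach this height (z outside [13, 31]); the cylinder at (10, 4.5) is not intersected at this z (z outside [6.5, 28]); Merging all regions: the regions partially overlap — summed areas 395.16 mm² minus the doubly-counted overlap 9.03 mm² gives 386.13 mm² — area = 386.13 mm²; (whole slice rotated 35° about Z — lengths, areas and connectivity unchanged). At z = 7.32: the sphere: section is a regular 32-gon, circumradius = √(r²−h²) = √(7.5²−0.18²) = 7.498 (area = (32/2)·7.498²·sin(360°/32) = 175.48 mm²); the r=8.5 cylinder at (14, 0) gives a regular 32-gon of circumradius 8.5 (constant along its height) (area = (32/2)·8.500²·sin(360°/32) = 225.52 mm²); the cube at (4.5, -1) does not reach this height (z outside [13, 31]); the cylinder at (10, 4.5): section is a regular 32-gon, circumradius r=4 (area = (32/2)·4.000²·sin(360°/32) = 49.94 mm²); Combining (union): the regions partially overlap — summed areas 450.95 mm² minus the doubly-counted overlap 51.85 mm² gives 399.09 mm² — area = 399.09 mm²; (rotated 35° about Z; rotation is an isometry so areas/perimeters/island counts are preserved). Checking containment: at z = 7.32 the cross-section extends beyond the z = 6.12 cross-section by about 12.96 mm².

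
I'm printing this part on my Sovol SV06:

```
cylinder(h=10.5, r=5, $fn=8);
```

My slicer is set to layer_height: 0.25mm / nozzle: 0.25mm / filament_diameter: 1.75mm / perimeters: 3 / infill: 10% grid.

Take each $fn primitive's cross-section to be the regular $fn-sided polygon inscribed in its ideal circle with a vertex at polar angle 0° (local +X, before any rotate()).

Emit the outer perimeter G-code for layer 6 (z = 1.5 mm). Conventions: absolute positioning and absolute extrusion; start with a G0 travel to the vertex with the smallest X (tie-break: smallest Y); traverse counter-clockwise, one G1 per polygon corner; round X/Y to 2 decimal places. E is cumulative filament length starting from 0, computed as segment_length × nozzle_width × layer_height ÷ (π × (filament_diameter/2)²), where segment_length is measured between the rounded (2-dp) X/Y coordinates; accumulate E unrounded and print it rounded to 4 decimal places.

G0 X-5.00 Y0.00 Z1.50
G1 X-3.54 Y-3.54 E0.0995
G1 X0.00 Y-5.00 E0.1990
G1 X3.54 Y-3.54 E0.2985
G1 X5.00 Y0.00 E0.3980
G1 X3.54 Y3.54 E0.4975
G1 X0.00 Y5.00 E0.5970
G1 X-3.54 Y3.54 E0.6965
G1 X-5.00 Y0.00 E0.7960

At z = 1.5 mm: the cylinder: section is a regular 8-gon, circumradius r=5. The outline is a single polygon with 8 vertices. Extrusion per mm of travel: 0.25 × 0.25 / (π × 0.875²) = 0.025984. Accumulating E over each segment gives final E = 0.7960.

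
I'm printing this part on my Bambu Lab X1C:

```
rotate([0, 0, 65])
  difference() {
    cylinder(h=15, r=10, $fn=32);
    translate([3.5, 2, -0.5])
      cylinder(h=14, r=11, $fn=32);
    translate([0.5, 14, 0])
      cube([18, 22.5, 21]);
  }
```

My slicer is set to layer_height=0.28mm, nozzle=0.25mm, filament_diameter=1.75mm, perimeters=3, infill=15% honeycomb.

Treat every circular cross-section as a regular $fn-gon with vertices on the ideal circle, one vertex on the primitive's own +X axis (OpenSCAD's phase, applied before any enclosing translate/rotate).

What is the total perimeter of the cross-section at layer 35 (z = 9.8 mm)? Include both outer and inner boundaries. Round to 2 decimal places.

55.29 mm

At z = 9.8 mm: the r=10 cylinder gives a regular 32-gon of circumradius 10 (constant along its height) (perimeter = 2·32·10.000·sin(180°/32) = 62.73 mm); the r=11 cylinder at (3.5, 2) contributes a regular 32-gon of circumradius 11 (perimeter = 2·32·11.000·sin(180°/32) = 69.00 mm); the cube at (0.5, 14) is present — its section is the full 18×22.5 rectangle (perimeter 81.00 mm); Taking the first minus the rest: starting from the r=10 cylinder, the r=11 cylinder at (3.5, 2) partially overlaps it — only the 258.42 mm² overlap (of its 377.69 mm²) is removed, clipping the outline; the 18×22.5 cube at (0.5, 14) misses the remaining region (no effect) — boundary = 55.29 mm; (whole slice rotated 65° about Z — lengths, areas and connectivity unchanged). Overall, the cross-section is a single solid region. Total boundary length (outer) = 55.29 mm.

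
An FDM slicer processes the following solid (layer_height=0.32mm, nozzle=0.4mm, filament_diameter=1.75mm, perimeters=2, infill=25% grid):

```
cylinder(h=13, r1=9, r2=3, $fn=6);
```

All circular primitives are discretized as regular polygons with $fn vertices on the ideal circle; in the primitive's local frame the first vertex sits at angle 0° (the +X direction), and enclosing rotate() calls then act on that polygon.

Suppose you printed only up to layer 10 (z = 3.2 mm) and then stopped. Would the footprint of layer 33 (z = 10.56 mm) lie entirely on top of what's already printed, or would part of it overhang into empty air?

Compare the two slices. At z = 3.2: the cone contributes a regular 6-gon of circumradius 7.523 (interpolated between r1=9 and r2=3 at t=0.246) (area = (6/2)·7.523²·sin(360°/6) = 147.04 mm²). At z = 10.56: the cone: at t=0.812 of its height the radius interpolates to r₁+(r₂−r₁)t = 4.126, giving a regular 6-gon of that circumradius (area = (6/2)·4.126²·sin(360°/6) = 44.23 mm²). Checking containment: the cross-section at z = 10.56 is a subset of the cross-section at z = 3.2.

entirely on top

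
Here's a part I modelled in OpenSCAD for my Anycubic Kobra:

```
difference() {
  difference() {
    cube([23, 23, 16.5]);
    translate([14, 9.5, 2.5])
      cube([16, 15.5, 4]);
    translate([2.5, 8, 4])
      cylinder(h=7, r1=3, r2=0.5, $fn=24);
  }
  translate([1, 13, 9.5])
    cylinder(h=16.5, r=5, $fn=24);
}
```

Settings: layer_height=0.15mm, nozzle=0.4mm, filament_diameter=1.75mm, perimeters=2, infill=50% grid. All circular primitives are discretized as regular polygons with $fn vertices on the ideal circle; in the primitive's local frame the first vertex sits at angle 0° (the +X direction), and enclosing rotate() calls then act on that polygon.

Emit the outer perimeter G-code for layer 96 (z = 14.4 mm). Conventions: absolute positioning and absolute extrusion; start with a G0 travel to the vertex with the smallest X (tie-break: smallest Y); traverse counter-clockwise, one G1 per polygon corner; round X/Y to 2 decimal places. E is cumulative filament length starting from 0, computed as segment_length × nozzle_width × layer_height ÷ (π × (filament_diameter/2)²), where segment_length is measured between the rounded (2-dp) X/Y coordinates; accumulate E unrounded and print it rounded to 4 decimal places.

G0 X0.00 Y0.00 Z14.40
G1 X23.00 Y0.00 E0.5737
G1 X23.00 Y23.00 E1.1475
G1 X0.00 Y23.00 E1.7212
G1 X0.00 Y17.87 E1.8492
G1 X1.00 Y18.00 E1.8743
G1 X2.29 Y17.83 E1.9068
G1 X3.50 Y17.33 E1.9395
G1 X4.54 Y16.54 E1.9720
G1 X5.33 Y15.50 E2.0046
G1 X5.83 Y14.29 E2.0373
G1 X6.00 Y13.00 E2.0697
G1 X5.83 Y11.71 E2.1022
G1 X5.33 Y10.50 E2.1348
G1 X4.54 Y9.46 E2.1674
G1 X3.50 Y8.67 E2.2000
G1 X2.29 Y8.17 E2.2327
G1 X1.00 Y8.00 E2.2651
G1 X0.00 Y8.13 E2.2903
G1 X0.00 Y0.00 E2.4931

At z = 14.4 mm: the cube (footprint 23×23) is included at this height; the cube at (14, 9.5) is not intersected at this z (z outside [2.5, 6.5]); the cone at (2.5, 8) is absent (z outside [4, 11]); After the difference (first − rest): none of the subtracted shapes is present at this height, so the 23×23 cube is unchanged — 1 connected region; the r=5 cylinder at (1, 13) gives a regular 24-gon of circumradius 5 (constant along its height); Taking the first minus the rest: starting from the result so far, the r=5 cylinder at (1, 13) partially overlaps it — only the 48.69 mm² overlap (of its 77.65 mm²) is removed, clipping the outline — 1 connected region. The outline is a single polygon with 19 vertices. Extrusion per mm of travel: 0.4 × 0.15 / (π × 0.875²) = 0.024945. Accumulating E over each segment gives final E = 2.4931.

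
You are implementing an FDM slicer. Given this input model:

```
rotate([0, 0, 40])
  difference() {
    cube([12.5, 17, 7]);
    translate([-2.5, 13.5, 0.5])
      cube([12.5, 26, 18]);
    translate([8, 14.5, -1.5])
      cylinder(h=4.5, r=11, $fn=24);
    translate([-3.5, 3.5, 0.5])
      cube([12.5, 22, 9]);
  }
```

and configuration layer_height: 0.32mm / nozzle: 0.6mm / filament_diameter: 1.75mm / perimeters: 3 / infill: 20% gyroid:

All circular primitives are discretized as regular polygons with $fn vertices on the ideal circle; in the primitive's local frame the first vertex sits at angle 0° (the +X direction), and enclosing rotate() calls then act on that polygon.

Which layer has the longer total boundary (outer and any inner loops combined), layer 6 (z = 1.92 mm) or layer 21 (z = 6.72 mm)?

Layer 6 (z = 1.92): the 12.5×17 cube contributes its full rectangle (perimeter 59.00 mm); the 12.5×26 cube at (-2.5, 13.5) contributes its full rectangle (perimeter 77.00 mm); the r=11 cylinder at (8, 14.5) gives a regular 24-gon of circumradius 11 (constant along its height) (perimeter = 2·24·11.000·sin(180°/24) = 68.92 mm); the cube at (-3.5, 3.5) is present — its section is the full 12.5×22 rectangle (perimeter 69.00 mm); After the difference (first − rest): starting from the 12.5×17 cube, the 12.5×26 cube at (-2.5, 13.5) partially overlaps it — only the 35.00 mm² overlap (of its 325.00 mm²) is removed, clipping the outline; the r=11 cylinder at (8, 14.5) partially overlaps it — only the 122.95 mm² overlap (of its 375.81 mm²) is removed, clipping the outline; the 12.5×22 cube at (-3.5, 3.5) partially overlaps it — only the 9.15 mm² overlap (of its 275.00 mm²) is removed, clipping the outline — boundary = 33.34 mm; (whole slice rotated 40° about Z — lengths, areas and connectivity unchanged). So its perimeter = 33.34 mm. Layer 21 (z = 6.72): the cube (footprint 12.5×17) is included at this height (perimeter 59.00 mm); the cube at (-2.5, 13.5) is present — its section is the full 12.5×26 rectangle (perimeter 77.00 mm); the cylinder at (8, 14.5) does not reach this height (z outside [-1.5, 3]); the cube at (-3.5, 3.5) is present — its section is the full 12.5×22 rectangle (perimeter 69.00 mm); After the difference (first − rest): starting from the 12.5×17 cube, the 12.5×26 cube at (-2.5, 13.5) partially overlaps it — only the 35.00 mm² overlap (of its 325.00 mm²) is removed, clipping the outline; the 12.5×22 cube at (-3.5, 3.5) partially overlaps it — only the 90.00 mm² overlap (of its 275.00 mm²) is removed, clipping the outline — boundary = 59.00 mm; (rotated 40° about Z; rotation is an isometry so areas/perimeters/island counts are preserved). So its perimeter = 59.00 mm. Layer 21 is larger (59.00 vs 33.34 mm).

layer 21 (z = 6.72 mm)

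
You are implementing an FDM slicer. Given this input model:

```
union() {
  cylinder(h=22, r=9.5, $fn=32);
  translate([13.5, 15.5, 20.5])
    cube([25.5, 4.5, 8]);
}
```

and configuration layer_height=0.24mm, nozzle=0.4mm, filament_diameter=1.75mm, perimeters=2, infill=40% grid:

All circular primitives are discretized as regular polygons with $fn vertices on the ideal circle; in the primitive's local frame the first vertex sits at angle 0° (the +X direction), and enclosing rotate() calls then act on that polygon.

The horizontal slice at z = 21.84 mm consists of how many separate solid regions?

At z = 21.84 mm: the r=9.5 cylinder contributes a regular 32-gon of circumradius 9.5; the cube at (13.5, 15.5) (footprint 25.5×4.5) is included at this height; Taking the union: the 2 present regions are separate (no shared area or edge), so areas and boundary lengths simply add and each stays a separate island — 2 connected regions. The result has 2 disconnected regions.

2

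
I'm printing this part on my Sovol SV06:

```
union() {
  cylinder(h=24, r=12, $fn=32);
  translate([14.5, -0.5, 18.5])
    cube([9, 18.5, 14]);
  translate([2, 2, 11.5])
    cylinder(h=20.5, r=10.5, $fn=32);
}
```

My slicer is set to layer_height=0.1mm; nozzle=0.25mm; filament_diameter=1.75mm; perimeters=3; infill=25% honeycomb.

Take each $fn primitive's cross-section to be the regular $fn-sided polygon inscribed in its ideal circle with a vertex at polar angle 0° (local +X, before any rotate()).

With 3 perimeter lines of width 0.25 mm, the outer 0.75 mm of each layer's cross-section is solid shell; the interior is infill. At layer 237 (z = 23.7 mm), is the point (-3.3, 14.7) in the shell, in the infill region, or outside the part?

At z = 23.7 mm: the r=12 cylinder contributes a regular 32-gon of circumradius 12; the cube at (14.5, -0.5) (footprint 9×18.5) is included at this height; the cylinder at (2, 2): section is a regular 32-gon, circumradius r=10.5; Combining (union): the regions partially overlap (shared area 324.39 mm²), so overlapping operands fuse into one piece — 2 connected regions. Overall, the cross-section has 2 separate islands. The nearest boundary edge runs (-4.59, 11.09)→(-2.34, 11.77); distance from the point to it = 3.08 mm. The point is not inside any of the regions above, so it lies outside the cross-section (3.08 mm from the nearest boundary).

outside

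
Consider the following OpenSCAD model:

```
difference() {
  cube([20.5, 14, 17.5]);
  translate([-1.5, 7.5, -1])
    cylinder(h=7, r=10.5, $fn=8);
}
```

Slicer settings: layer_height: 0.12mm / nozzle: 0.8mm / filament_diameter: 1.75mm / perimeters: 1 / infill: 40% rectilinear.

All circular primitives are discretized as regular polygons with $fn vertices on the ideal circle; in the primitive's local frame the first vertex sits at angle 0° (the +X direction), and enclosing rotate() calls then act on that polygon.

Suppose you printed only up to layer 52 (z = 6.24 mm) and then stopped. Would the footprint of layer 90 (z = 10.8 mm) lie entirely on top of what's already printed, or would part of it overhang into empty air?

entirely on top

Compare the two slices. At z = 6.24: the cube is present — its section is the full 20.5×14 rectangle (area 287.00 mm²); the cylinder at (-1.5, 7.5) is not intersected at this z (z outside [-1, 6]); Taking the first minus the rest: none of the subtracted shapes is present at this height, so the 20.5×14 cube is unchanged — area = 287.00 mm². At z = 10.8: the 20.5×14 cube contributes its full rectangle (area 287.00 mm²); the cylinder at (-1.5, 7.5) is absent (z outside [-1, 6]); Taking the first minus the rest: none of the subtracted shapes is present at this height, so the 20.5×14 cube is unchanged — area = 287.00 mm². Checking containment: the cross-section at z = 10.8 is a subset of the cross-section at z = 6.24.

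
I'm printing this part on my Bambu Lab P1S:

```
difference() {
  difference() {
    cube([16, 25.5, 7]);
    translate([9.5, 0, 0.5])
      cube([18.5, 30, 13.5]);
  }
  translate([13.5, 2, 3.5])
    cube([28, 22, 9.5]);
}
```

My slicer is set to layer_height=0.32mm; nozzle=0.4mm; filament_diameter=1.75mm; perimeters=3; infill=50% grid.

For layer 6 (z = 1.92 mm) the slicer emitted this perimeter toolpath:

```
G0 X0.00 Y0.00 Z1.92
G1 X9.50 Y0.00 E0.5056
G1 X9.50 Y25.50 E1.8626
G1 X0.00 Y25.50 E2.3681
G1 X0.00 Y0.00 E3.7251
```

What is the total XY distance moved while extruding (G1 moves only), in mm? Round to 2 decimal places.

70.00 mm

Sum the Euclidean lengths of each G1 segment: total = 70.00 mm.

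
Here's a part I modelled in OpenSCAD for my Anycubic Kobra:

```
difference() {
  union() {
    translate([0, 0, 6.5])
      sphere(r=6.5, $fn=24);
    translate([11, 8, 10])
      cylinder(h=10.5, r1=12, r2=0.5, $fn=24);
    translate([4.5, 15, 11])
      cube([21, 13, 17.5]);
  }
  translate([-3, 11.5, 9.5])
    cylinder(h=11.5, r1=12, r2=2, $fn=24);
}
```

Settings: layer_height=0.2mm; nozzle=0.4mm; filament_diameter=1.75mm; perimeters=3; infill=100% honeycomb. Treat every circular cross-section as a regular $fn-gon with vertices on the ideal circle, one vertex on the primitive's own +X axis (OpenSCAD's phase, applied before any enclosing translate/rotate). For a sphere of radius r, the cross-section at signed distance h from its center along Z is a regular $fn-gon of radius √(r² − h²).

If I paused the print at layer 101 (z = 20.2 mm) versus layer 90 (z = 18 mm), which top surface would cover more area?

Layer 101 (z = 20.2): the sphere is not intersected at this z (|z−center|=13.700 > r=6.5); the cone at (11, 8) (r1=12→r2=0.5) has section circumradius 0.829 here — a regular 24-gon (area = (24/2)·0.829²·sin(360°/24) = 2.13 mm²); the 21×13 cube at (4.5, 15) contributes its full rectangle (area 273.00 mm²); Taking the union: the 2 present regions are separate (no shared area or edge), so areas and boundary lengths simply add and each stays a separate island — area = 275.13 mm²; the cone at (-3, 11.5) (r1=12→r2=2) has section circumradius 2.696 here — a regular 24-gon (area = (24/2)·2.696²·sin(360°/24) = 22.57 mm²); After the difference (first − rest): starting from that combined region (275.13 mm²), the cone at (-3, 11.5) misses the remaining region (no effect) — area = 275.13 mm². So its area = 275.13 mm². Layer 90 (z = 18): the sphere is absent (|z−center|=11.500 > r=6.5); the cone at (11, 8): at t=0.762 of its height the radius interpolates to r₁+(r₂−r₁)t = 3.238, giving a regular 24-gon of that circumradius (area = (24/2)·3.238²·sin(360°/24) = 32.57 mm²); the 21×13 cube at (4.5, 15) contributes its full rectangle (area 273.00 mm²); Combining (union): the 2 present regions are separate (no shared area or edge), so areas and boundary lengths simply add and each stays a separate island — area = 305.57 mm²; the cone at (-3, 11.5): at t=0.739 of its height the radius interpolates to r₁+(r₂−r₁)t = 4.609, giving a regular 24-gon of that circumradius (area = (24/2)·4.609²·sin(360°/24) = 65.97 mm²); Subtracting the remaining from the first: starting from the result so far (305.57 mm²), the cone at (-3, 11.5) misses the remaining region (no effect) — area = 305.57 mm². So its area = 305.57 mm². Layer 90 is larger (305.57 vs 275.13 mm²).

layer 90 (z = 18 mm)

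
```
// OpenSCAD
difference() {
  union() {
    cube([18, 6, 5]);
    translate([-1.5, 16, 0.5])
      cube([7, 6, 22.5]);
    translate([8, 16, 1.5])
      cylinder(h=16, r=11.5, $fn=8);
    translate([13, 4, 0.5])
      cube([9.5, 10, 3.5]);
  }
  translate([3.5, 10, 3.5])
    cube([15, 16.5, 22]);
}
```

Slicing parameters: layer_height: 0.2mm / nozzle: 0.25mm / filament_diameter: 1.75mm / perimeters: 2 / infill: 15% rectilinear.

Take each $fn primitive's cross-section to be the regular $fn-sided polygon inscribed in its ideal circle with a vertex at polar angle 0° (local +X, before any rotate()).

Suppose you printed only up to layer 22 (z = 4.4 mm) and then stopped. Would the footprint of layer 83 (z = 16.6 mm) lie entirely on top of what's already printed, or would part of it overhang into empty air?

Compare the two slices. At z = 4.4: the cube is present — its section is the full 18×6 rectangle (area 108.00 mm²); the cube at (-1.5, 16) (footprint 7×6) is included at this height (area 42.00 mm²); the r=11.5 cylinder at (8, 16) gives a regular 8-gon of circumradius 11.5 (constant along its height) (area = (8/2)·11.500²·sin(360°/8) = 374.06 mm²); the cube at (13, 4) does not reach this height (z outside [0.5, 4]); Merging all regions: the regions partially overlap — summed areas 524.06 mm² minus the doubly-counted overlap 47.15 mm² gives 476.91 mm² — area = 476.91 mm²; the cube at (3.5, 10) is present — its section is the full 15×16.5 rectangle (area 247.50 mm²); Taking the first minus the rest: starting from that combined region (476.91 mm²), the 15×16.5 cube at (3.5, 10) partially overlaps it — only the 224.79 mm² overlap (of its 247.50 mm²) is removed, clipping the outline — area = 252.13 mm². At z = 16.6: the cube is absent (z outside [0, 5]); the 7×6 cube at (-1.5, 16) contributes its full rectangle (area 42.00 mm²); the r=11.5 cylinder at (8, 16) contributes a regular 8-gon of circumradius 11.5 (area = (8/2)·11.500²·sin(360°/8) = 374.06 mm²); the cube at (13, 4) is absent (z outside [0.5, 4]); Merging all regions: the regions partially overlap — summed areas 416.06 mm² minus the doubly-counted overlap 41.72 mm² gives 374.34 mm² — area = 374.34 mm²; the cube at (3.5, 10) is present — its section is the full 15×16.5 rectangle (area 247.50 mm²); Taking the first minus the rest: starting from the result so far (374.34 mm²), the 15×16.5 cube at (3.5, 10) partially overlaps it — only the 224.79 mm² overlap (of its 247.50 mm²) is removed, clipping the outline — area = 149.56 mm². Checking containment: the cross-section at z = 16.6 is a subset of the cross-section at z = 4.4.

entirely on top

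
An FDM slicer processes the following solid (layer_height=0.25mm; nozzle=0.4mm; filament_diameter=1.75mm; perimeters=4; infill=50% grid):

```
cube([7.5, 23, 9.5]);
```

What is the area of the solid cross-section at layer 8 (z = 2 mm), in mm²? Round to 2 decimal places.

At z = 2 mm: the 7.5×23 cube contributes its full rectangle (area 172.50 mm²). Overall, the cross-section is a single solid region. Net area = 172.50 mm².

172.50 mm²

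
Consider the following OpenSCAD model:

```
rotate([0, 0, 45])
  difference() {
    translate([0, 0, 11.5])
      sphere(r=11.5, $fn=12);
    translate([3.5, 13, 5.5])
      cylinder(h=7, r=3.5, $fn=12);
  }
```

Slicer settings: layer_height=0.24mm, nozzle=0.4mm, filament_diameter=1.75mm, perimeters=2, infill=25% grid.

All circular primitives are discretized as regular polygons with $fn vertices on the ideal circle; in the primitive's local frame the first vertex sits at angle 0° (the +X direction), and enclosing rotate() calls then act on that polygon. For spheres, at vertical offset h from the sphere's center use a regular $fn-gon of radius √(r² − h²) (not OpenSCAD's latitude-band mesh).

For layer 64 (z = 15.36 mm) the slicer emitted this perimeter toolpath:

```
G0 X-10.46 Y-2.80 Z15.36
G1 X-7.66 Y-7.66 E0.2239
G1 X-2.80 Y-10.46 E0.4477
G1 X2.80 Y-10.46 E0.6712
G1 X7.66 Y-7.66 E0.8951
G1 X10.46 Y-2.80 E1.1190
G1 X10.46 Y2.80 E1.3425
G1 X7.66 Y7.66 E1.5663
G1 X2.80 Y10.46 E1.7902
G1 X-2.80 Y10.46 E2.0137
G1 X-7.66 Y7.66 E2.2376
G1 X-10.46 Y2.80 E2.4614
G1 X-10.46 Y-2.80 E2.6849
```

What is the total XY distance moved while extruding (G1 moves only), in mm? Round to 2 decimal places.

Sum the Euclidean lengths of each G1 segment: total = 67.27 mm.

67.27 mm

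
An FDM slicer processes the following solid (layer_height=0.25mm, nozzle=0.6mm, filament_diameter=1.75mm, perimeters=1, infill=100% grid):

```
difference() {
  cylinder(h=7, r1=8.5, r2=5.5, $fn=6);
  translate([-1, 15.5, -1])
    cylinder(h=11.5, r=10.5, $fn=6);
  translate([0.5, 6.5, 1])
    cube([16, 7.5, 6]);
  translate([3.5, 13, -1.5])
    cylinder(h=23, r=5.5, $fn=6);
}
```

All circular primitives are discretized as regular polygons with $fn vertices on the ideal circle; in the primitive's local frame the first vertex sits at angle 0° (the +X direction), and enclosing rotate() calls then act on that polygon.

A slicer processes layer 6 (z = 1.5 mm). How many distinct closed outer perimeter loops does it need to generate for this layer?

At z = 1.5 mm: the cone: at t=0.214 of its height the radius interpolates to r₁+(r₂−r₁)t = 7.857, giving a regular 6-gon of that circumradius; the cylinder at (-1, 15.5): section is a regular 6-gon, circumradius r=10.5; the cube at (0.5, 6.5) (footprint 16×7.5) is included at this height; the r=5.5 cylinder at (3.5, 13) contributes a regular 6-gon of circumradius 5.5; Taking the first minus the rest: starting from the cone, the r=10.5 cylinder at (-1, 15.5) partially overlaps it — only the 3.22 mm² overlap (of its 286.44 mm²) is removed, clipping the outline; the 16×7.5 cube at (0.5, 6.5) misses the remaining region (no effect); the r=5.5 cylinder at (3.5, 13) misses the remaining region (no effect) — 1 connected region. The result has 1 disconnected region.

1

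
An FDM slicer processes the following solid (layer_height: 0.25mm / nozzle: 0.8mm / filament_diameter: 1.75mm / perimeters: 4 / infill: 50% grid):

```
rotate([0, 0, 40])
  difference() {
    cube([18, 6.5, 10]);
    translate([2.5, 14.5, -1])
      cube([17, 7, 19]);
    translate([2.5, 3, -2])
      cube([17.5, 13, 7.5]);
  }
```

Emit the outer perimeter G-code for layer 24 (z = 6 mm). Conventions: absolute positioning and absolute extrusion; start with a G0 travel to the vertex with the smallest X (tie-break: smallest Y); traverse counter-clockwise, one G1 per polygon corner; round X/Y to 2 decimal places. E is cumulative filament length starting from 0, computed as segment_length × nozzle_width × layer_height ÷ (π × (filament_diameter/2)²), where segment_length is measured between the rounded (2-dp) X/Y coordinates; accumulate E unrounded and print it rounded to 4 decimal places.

At z = 6 mm: the 18×6.5 cube contributes its full rectangle; the cube at (2.5, 14.5) is present — its section is the full 17×7 rectangle; the cube at (2.5, 3) is not intersected at this z (z outside [-2, 5.5]); Taking the first minus the rest: starting from the 18×6.5 cube, the 17×7 cube at (2.5, 14.5) misses the remaining region (no effect) — 1 connected region; (whole slice rotated 40° about Z — lengths, areas and connectivity unchanged). The outline is a single polygon with 4 vertices. Extrusion per mm of travel: 0.8 × 0.25 / (π × 0.875²) = 0.083150. Accumulating E over each segment gives final E = 4.0748.

G0 X-4.18 Y4.98 Z6.00
G1 X0.00 Y0.00 E0.5406
G1 X13.79 Y11.57 E2.0374
G1 X9.61 Y16.55 E2.5780
G1 X-4.18 Y4.98 E4.0748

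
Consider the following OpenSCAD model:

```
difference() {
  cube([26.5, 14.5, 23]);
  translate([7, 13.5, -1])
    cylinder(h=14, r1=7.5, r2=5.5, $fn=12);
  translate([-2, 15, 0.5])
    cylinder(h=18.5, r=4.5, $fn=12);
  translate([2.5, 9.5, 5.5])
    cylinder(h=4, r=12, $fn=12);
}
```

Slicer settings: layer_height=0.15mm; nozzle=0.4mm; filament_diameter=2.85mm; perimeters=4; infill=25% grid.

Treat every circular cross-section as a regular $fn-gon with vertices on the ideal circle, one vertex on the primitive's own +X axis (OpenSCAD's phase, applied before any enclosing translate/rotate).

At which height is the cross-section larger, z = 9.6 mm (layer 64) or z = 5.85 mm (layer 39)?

Layer 64 (z = 9.6): the cube is present — its section is the full 26.5×14.5 rectangle (area 384.25 mm²); the cone at (7, 13.5): at t=0.757 of its height the radius interpolates to r₁+(r₂−r₁)t = 5.986, giving a regular 12-gon of that circumradius (area = (12/2)·5.986²·sin(360°/12) = 107.49 mm²); the r=4.5 cylinder at (-2, 15) contributes a regular 12-gon of circumradius 4.5 (area = (12/2)·4.500²·sin(360°/12) = 60.75 mm²); the cylinder at (2.5, 9.5) is absent (z outside [5.5, 9.5]); Subtracting the remaining from the first: starting from the 26.5×14.5 cube (384.25 mm²), the cone at (7, 13.5) partially overlaps it — only the 65.45 mm² overlap (of its 107.49 mm²) is removed, clipping the outline; the r=4.5 cylinder at (-2, 15) partially overlaps it — only the 3.58 mm² overlap (of its 60.75 mm²) is removed, clipping the outline — area = 315.23 mm². So its area = 315.23 mm². Layer 39 (z = 5.85): the cube (footprint 26.5×14.5) is included at this height (area 384.25 mm²); the cone at (7, 13.5) contributes a regular 12-gon of circumradius 6.521 (interpolated between r1=7.5 and r2=5.5 at t=0.489) (area = (12/2)·6.521²·sin(360°/12) = 127.59 mm²); the cylinder at (-2, 15): section is a regular 12-gon, circumradius r=4.5 (area = (12/2)·4.500²·sin(360°/12) = 60.75 mm²); the r=12 cylinder at (2.5, 9.5) contributes a regular 12-gon of circumradius 12 (area = (12/2)·12.000²·sin(360°/12) = 432.00 mm²); After the difference (first − rest): starting from the 26.5×14.5 cube (384.25 mm²), the cone at (7, 13.5) partially overlaps it — only the 76.57 mm² overlap (of its 127.59 mm²) is removed, clipping the outline; the r=4.5 cylinder at (-2, 15) partially overlaps it — only the 2.24 mm² overlap (of its 60.75 mm²) is removed, clipping the outline; the r=12 cylinder at (2.5, 9.5) partially overlaps it — only the 111.62 mm² overlap (of its 432.00 mm²) is removed, clipping the outline — area = 193.82 mm². So its area = 193.82 mm². Layer 64 is larger (315.23 vs 193.82 mm²).

layer 64 (z = 9.6 mm)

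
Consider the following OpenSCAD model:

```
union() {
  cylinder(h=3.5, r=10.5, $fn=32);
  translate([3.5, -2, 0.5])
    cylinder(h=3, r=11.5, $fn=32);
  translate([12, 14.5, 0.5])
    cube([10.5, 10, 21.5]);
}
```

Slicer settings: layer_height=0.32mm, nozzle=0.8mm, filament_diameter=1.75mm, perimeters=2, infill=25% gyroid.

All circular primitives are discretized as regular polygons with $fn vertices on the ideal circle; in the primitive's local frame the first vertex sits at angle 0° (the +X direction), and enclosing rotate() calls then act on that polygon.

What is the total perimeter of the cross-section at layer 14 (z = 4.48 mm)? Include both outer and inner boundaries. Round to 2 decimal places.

At z = 4.48 mm: the cylinder is absent (z outside [0, 3.5]); the cylinder at (3.5, -2) does not reach this height (z outside [0.5, 3.5]); the cube at (12, 14.5) (footprint 10.5×10) is included at this height (perimeter 41.00 mm); Merging all regions: only the 10.5×10 cube at (12, 14.5) is present, so the union is just that shape — boundary = 41.00 mm. Overall, the cross-section is a single solid region. Total boundary length (outer) = 41.00 mm.

41.00 mm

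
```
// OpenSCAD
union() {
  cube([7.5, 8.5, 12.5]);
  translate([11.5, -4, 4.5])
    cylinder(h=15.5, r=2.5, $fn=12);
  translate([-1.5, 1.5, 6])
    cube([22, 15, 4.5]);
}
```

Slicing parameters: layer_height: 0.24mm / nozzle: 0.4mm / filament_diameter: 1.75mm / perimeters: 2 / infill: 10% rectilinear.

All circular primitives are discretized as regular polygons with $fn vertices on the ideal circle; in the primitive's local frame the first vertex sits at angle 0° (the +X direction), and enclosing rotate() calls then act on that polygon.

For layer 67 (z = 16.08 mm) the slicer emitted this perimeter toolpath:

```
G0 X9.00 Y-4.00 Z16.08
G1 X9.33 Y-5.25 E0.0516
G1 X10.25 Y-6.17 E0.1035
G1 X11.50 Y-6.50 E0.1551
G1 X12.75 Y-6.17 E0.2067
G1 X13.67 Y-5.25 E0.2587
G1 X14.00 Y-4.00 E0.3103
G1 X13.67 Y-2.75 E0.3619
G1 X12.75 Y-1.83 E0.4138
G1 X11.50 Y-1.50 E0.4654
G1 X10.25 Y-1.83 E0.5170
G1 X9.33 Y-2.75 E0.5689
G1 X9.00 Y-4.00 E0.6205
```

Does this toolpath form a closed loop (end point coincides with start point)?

Start point (G0): (9.00, -4.00). End point (last G1): the path returns to the start — closed.

yes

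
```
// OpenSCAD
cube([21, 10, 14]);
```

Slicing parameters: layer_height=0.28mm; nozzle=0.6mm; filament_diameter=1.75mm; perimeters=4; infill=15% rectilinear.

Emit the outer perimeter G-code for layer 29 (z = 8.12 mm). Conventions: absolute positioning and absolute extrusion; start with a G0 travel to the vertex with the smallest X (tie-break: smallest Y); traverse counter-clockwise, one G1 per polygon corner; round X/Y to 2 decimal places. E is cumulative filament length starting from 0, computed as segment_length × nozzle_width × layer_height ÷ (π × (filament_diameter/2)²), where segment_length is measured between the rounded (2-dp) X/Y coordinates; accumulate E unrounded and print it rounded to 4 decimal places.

G0 X0.00 Y0.00 Z8.12
G1 X21.00 Y0.00 E1.4668
G1 X21.00 Y10.00 E2.1652
G1 X0.00 Y10.00 E3.6320
G1 X0.00 Y0.00 E4.3305

At z = 8.12 mm: the cube is present — its section is the full 21×10 rectangle. The outline is a single polygon with 4 vertices. Extrusion per mm of travel: 0.6 × 0.28 / (π × 0.875²) = 0.069846. Accumulating E over each segment gives final E = 4.3305.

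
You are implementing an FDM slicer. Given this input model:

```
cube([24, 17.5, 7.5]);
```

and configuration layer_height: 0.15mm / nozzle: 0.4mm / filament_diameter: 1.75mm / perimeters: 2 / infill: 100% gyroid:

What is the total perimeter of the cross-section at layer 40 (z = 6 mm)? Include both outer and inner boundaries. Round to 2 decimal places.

At z = 6 mm: the cube is present — its section is the full 24×17.5 rectangle (perimeter 83.00 mm). Overall, the cross-section is a single solid region. Total boundary length (outer) = 83.00 mm.

83.00 mm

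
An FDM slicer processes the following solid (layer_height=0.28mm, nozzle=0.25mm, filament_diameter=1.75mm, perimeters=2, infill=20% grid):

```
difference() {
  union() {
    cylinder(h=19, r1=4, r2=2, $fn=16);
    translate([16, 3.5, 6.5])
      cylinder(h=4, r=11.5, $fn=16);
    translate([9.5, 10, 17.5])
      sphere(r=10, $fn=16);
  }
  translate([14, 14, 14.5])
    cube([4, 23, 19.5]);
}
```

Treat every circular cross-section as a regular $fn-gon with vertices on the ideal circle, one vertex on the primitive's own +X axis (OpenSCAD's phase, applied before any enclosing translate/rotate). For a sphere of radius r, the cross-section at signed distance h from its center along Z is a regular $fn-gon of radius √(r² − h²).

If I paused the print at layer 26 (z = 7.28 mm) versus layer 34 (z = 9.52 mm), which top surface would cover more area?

Layer 26 (z = 7.28): the cone: at t=0.383 of its height the radius interpolates to r₁+(r₂−r₁)t = 3.234, giving a regular 16-gon of that circumradius (area = (16/2)·3.234²·sin(360°/16) = 32.01 mm²); the r=11.5 cylinder at (16, 3.5) gives a regular 16-gon of circumradius 11.5 (constant along its height) (area = (16/2)·11.500²·sin(360°/16) = 404.88 mm²); the sphere at (9.5, 10) does not reach this height (|z−center|=10.220 > r=10); Combining (union): the 2 present regions are separate (no shared area or edge), so areas and boundary lengths simply add and each stays a separate island — area = 436.89 mm²; the cube at (14, 14) is not intersected at this z (z outside [14.5, 34]); Taking the first minus the rest: none of the subtracted shapes is present at this height, so the result so far is unchanged — area = 436.89 mm². So its area = 436.89 mm². Layer 34 (z = 9.52): the cone: at t=0.501 of its height the radius interpolates to r₁+(r₂−r₁)t = 2.998, giving a regular 16-gon of that circumradius (area = (16/2)·2.998²·sin(360°/16) = 27.51 mm²); the r=11.5 cylinder at (16, 3.5) contributes a regular 16-gon of circumradius 11.5 (area = (16/2)·11.500²·sin(360°/16) = 404.88 mm²); the r=10 sphere at (9.5, 10) contributes a regular 16-gon of circumradius √(10²−7.98²) = 6.027 (area = (16/2)·6.027²·sin(360°/16) = 111.19 mm²); Merging all regions: the regions partially overlap — summed areas 543.58 mm² minus the doubly-counted overlap 74.92 mm² gives 468.67 mm² — area = 468.67 mm²; the cube at (14, 14) is absent (z outside [14.5, 34]); Subtracting the remaining from the first: none of the subtracted shapes is present at this height, so the result so far is unchanged — area = 468.67 mm². So its area = 468.67 mm². Layer 34 is larger (468.67 vs 436.89 mm²).

layer 34 (z = 9.52 mm)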